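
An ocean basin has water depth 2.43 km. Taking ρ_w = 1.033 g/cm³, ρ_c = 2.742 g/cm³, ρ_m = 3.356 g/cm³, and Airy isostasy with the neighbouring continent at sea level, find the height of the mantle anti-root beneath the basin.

Balancing pressure at the compensation depth: replacing crust with seawater at the top is compensated by replacing crust with mantle at the base: d (ρ_c − ρ_w) = a (ρ_m − ρ_c).
a = d (ρ_c − ρ_w)/(ρ_m − ρ_c) = 2.43 km × 1.709/0.614 = 6.76 km.

6.76 km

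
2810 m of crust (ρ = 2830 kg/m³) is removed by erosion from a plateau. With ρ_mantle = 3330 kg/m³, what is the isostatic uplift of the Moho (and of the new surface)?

2390 m

Unloading: uplift u = e ρ_c/ρ_m = 2810 m × 2830/3330 = 2390 m.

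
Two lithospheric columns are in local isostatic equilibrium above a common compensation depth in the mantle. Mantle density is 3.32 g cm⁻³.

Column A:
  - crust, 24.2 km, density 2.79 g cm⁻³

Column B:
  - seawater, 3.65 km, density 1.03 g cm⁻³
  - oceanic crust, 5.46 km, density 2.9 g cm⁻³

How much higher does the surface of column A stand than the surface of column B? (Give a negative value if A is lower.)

For any compensation level in the mantle, the mantle terms cancel and isostasy reduces to e = (Σt_A − Σt_B) − (Σ(ρt)_A − Σ(ρt)_B) / ρ_m.
Σt_A = 24.2 km; Σt_B = 9.11 km; Σ(ρt)_A = 67.518; Σ(ρt)_B = 19.5935 (in km·g cm⁻³).
e = (24.2 − 9.11) − (67.518 − 19.5935) / 3.32 = 0.655 km.

0.655 km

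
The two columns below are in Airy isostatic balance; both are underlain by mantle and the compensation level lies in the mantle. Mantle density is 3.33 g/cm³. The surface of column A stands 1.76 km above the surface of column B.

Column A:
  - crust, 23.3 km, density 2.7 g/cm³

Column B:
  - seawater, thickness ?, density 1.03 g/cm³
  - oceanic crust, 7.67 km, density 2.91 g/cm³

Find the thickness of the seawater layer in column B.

Take the compensation level at the base of the deeper column (depth z_c below the surface of column A) and equate Σ ρ_i t_i down to z_c; mantle fills any gap and the z_c terms cancel.
Column A: 23.3×2.7 + (z_c − 23.3)×3.33
Column B: 1.76×0 + x×1.03 + 7.67×2.91 + (z_c − 1.76 − 7.67 − x)×3.33
The z_c×3.33 term appears on both sides and cancels. Collect the known terms of each column as K = Σ(ρt)_known − 3.33 × (depth of known layers): K_A = 62.91 − 3.33×23.3 = −14.679; K_B = 22.3197 − 3.33×(1.76 + 7.67) = −9.0822.
Balance: K_A = K_B − x×(3.33 − 1.03), so x = (K_B − K_A)/(3.33 − 1.03) = 5.5968/2.3 = 2.43 km.

2.43 km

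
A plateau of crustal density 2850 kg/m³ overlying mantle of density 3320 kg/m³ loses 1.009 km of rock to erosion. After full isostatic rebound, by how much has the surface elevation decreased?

Rebound u = e ρ_c/ρ_m = 1.009 km × 2850/3320 = 0.8662 km.
Net surface drop = e − u = 1.009 km − 0.8662 km = e (ρ_m − ρ_c)/ρ_m = 0.143 km.

0.143 km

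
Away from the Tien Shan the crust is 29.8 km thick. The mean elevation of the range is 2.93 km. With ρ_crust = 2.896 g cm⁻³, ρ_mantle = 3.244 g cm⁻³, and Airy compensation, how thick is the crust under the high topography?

Root depth r = h ρ_c / (ρ_m − ρ_c) = 2.93 km × 2.896 / 0.348 = 24.38 km.
Total thickness = T + h + r = 29.8 km + 2.93 km + 24.38 km = 57.1 km.

57.1 km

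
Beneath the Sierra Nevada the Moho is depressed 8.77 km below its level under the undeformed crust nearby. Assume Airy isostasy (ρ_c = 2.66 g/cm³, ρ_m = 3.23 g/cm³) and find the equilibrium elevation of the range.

1.88 km

By Archimedes' principle applied to the lithosphere: ρ_c h = (ρ_m − ρ_c) r.
h = r (ρ_m − ρ_c) / ρ_c = 8.77 km × (3.23 − 2.66) / 2.66 = 1.88 km.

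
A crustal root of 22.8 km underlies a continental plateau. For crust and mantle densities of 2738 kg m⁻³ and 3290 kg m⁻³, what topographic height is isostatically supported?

4.6 km

By Archimedes' principle applied to the lithosphere: ρ_c h = (ρ_m − ρ_c) r.
h = r (ρ_m − ρ_c) / ρ_c = 22.8 km × (3290 − 2738) / 2738 = 4.6 km.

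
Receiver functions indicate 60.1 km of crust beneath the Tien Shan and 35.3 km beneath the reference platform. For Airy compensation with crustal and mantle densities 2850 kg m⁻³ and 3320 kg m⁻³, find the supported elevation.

3.51 km

Excess crust Δ = 60.1 km − 35.3 km = 24.8 km, split between elevation h and root r with h + r = Δ.
Airy balance ρ_c h = (ρ_m − ρ_c) r gives r = h ρ_c/(ρ_m − ρ_c), so h (1 + ρ_c/(ρ_m − ρ_c)) = Δ, i.e. h = Δ (ρ_m − ρ_c)/ρ_m.
h = 24.8 km × 470/3320 = 3.51 km.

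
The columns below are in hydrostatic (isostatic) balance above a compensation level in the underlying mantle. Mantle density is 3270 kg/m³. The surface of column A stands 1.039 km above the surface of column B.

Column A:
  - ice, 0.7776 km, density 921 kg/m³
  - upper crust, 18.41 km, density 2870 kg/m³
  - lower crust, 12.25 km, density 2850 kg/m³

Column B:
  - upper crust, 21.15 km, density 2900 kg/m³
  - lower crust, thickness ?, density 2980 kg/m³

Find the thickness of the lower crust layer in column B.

Take the compensation level at the base of the deeper column (depth z_c below the surface of column A) and equate Σ ρ_i t_i down to z_c; mantle fills any gap and the z_c terms cancel.
Column A: 0.7776×921 + 18.41×2870 + 12.25×2850 + (z_c − 31.4376)×3270
Column B: 1.039×0 + 21.15×2900 + x×2980 + (z_c − 1.039 − 21.15 − x)×3270
The z_c×3270 term appears on both sides and cancels. Collect the known terms of each column as K = Σ(ρt)_known − 3270 × (depth of known layers): K_A = 88465.3696 − 3270×31.4376 = −14335.5824; K_B = 61335 − 3270×(1.039 + 21.15) = −11223.03.
Balance: K_A = K_B − x×(3270 − 2980), so x = (K_B − K_A)/(3270 − 2980) = 3112.55/290 = 10.7 km.

10.7 km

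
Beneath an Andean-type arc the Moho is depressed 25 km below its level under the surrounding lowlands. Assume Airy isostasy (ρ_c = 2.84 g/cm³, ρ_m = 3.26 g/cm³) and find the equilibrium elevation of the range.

Isostatic balance requires: ρ_c h = (ρ_m − ρ_c) r.
h = r (ρ_m − ρ_c) / ρ_c = 25 km × (3.26 − 2.84) / 2.84 = 3.7 km.

3.7 km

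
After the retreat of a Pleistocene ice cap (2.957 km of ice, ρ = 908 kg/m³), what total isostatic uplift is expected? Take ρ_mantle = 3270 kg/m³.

Removing the load lets mantle flow back in; uplift u satisfies ρ_ice t = ρ_m u.
u = t ρ_ice/ρ_m = 2.957 km × 908/3270 = 0.821 km.

0.821 km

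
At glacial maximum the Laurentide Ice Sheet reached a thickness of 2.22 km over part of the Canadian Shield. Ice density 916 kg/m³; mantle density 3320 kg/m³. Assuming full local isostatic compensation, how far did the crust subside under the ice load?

In Airy isostatic equilibrium: the ice load ρ_ice t is balanced by mantle displaced below, ρ_m s.
s = t ρ_ice / ρ_m = 2.22 km × 916/3320 = 0.613 km.

0.613 km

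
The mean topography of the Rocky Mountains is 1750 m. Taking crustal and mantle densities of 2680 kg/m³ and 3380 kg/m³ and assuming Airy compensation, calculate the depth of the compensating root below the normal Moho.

In Airy isostatic equilibrium: the weight of the topography is balanced by the buoyancy of the root, ρ_c h = (ρ_m − ρ_c) r.
r = h · ρ_c / (ρ_m − ρ_c) = 1750 m × 2680 / (3380 − 2680) = 6700 m.

6700 m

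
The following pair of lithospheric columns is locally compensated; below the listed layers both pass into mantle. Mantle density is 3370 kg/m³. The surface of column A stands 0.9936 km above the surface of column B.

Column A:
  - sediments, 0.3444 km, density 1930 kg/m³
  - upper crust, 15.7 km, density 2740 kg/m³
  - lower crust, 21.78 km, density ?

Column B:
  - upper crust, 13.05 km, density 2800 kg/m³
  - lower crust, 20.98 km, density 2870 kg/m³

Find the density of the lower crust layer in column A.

Take the compensation level at the base of the deeper column (depth z_c below the surface of column A) and equate Σ ρ_i t_i down to z_c; mantle fills any gap and the z_c terms cancel.
Column A: 0.3444×1930 + 15.7×2740 + 21.78×ρ + (z_c − 37.8244)×3370
Column B: 0.9936×0 + 13.05×2800 + 20.98×2870 + (z_c − 0.9936 − 34.03)×3370
The z_c×3370 term appears on both sides and cancels. Collect the known terms of each column as K = Σ(ρt)_known − 3370 × (depth of known layers): K_A = 43682.692 − 3370×37.8244 = −83785.536; K_B = 96752.6 − 3370×(0.9936 + 34.03) = −21276.932.
Balance: K_A + 21.78×ρ = K_B, so ρ = (K_B − K_A)/21.78 = 62508.6/21.78 = 2870 kg/m³.

2870 kg/m³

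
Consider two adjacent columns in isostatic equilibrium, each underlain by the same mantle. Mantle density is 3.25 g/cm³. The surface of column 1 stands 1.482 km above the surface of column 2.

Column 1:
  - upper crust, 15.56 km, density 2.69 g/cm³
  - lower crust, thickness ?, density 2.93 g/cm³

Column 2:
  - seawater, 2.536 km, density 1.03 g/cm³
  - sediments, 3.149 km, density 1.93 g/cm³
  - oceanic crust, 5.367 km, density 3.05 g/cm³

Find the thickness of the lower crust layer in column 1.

Take the compensation level at the base of the deeper column (depth z_c below the surface of column 1) and equate Σ ρ_i t_i down to z_c; mantle fills any gap and the z_c terms cancel.
Column 1: 15.56×2.69 + x×2.93 + (z_c − 15.56 − x)×3.25
Column 2: 1.482×0 + 2.536×1.03 + 3.149×1.93 + 5.367×3.05 + (z_c − 1.482 − 11.052)×3.25
The z_c×3.25 term appears on both sides and cancels. Collect the known terms of each column as K = Σ(ρt)_known − 3.25 × (depth of known layers): K_1 = 41.8564 − 3.25×15.56 = −8.7136; K_2 = 25.059 − 3.25×(1.482 + 11.052) = −15.6765.
Balance: K_1 − x×(3.25 − 2.93) = K_2, so x = (K_1 − K_2)/(3.25 − 2.93) = 6.9629/0.32 = 21.8 km.

21.8 km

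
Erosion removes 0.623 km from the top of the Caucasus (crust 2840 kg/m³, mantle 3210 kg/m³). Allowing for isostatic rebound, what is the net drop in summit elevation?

Rebound u = e ρ_c/ρ_m = 0.623 km × 2840/3210 = 0.5512 km.
Net surface drop = e − u = 0.623 km − 0.5512 km = e (ρ_m − ρ_c)/ρ_m = 0.0718 km.

0.0718 km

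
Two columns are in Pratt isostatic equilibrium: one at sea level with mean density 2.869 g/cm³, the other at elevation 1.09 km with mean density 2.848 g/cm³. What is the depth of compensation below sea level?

ρ_ref D = ρ (D + h) → D (ρ_ref − ρ) = ρ h.
D = ρ h/(ρ_ref − ρ) = 2.848 × 1.09 km/(2.869 − 2.848) = 148 km.

148 km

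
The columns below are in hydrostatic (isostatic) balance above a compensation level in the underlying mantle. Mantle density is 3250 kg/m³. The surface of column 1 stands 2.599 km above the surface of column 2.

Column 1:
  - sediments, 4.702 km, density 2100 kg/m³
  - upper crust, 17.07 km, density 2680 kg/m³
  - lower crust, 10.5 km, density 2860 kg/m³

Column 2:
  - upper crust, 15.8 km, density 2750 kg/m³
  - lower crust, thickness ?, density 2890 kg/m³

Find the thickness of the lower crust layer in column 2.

8.02 km

Take the compensation level at the base of the deeper column (depth z_c below the surface of column 1) and equate Σ ρ_i t_i down to z_c; mantle fills any gap and the z_c terms cancel.
Column 1: 4.702×2100 + 17.07×2680 + 10.5×2860 + (z_c − 32.272)×3250
Column 2: 2.599×0 + 15.8×2750 + x×2890 + (z_c − 2.599 − 15.8 − x)×3250
The z_c×3250 term appears on both sides and cancels. Collect the known terms of each column as K = Σ(ρt)_known − 3250 × (depth of known layers): K_1 = 85651.8 − 3250×32.272 = −19232.2; K_2 = 43450 − 3250×(2.599 + 15.8) = −16346.75.
Balance: K_1 = K_2 − x×(3250 − 2890), so x = (K_2 − K_1)/(3250 − 2890) = 2885.45/360 = 8.02 km.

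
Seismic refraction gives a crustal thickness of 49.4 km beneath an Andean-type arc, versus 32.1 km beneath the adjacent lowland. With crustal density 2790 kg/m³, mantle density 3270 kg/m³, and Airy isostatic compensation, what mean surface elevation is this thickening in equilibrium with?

Excess crust Δ = 49.4 km − 32.1 km = 17.3 km, split between elevation h and root r with h + r = Δ.
Airy balance ρ_c h = (ρ_m − ρ_c) r gives r = h ρ_c/(ρ_m − ρ_c), so h (1 + ρ_c/(ρ_m − ρ_c)) = Δ, i.e. h = Δ (ρ_m − ρ_c)/ρ_m.
h = 17.3 km × 480/3270 = 2.54 km.

2.54 km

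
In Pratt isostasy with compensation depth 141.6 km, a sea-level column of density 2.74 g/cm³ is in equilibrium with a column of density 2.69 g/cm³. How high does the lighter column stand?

2.63 km

ρ_ref D = ρ (D + h) → h = D (ρ_ref − ρ)/ρ.
h = 141.6 km × (2.74 − 2.69)/2.69 = 2.63 km.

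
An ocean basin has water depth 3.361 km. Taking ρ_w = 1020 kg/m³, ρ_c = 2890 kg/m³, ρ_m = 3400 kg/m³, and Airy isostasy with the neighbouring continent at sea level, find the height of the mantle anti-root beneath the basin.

For local isostatic compensation: replacing crust with seawater at the top is compensated by replacing crust with mantle at the base: d (ρ_c − ρ_w) = a (ρ_m − ρ_c).
a = d (ρ_c − ρ_w)/(ρ_m − ρ_c) = 3.361 km × 1870/510 = 12.3 km.

12.3 km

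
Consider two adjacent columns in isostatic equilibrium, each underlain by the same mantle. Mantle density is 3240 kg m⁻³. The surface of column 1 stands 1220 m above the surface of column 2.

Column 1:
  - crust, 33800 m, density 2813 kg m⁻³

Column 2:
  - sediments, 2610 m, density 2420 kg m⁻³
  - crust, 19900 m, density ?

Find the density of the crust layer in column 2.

Take the compensation level at the base of the deeper column (depth z_c below the surface of column 1) and equate Σ ρ_i t_i down to z_c; mantle fills any gap and the z_c terms cancel.
Column 1: 33800×2813 + (z_c − 33800)×3240
Column 2: 1220×0 + 2610×2420 + 19900×ρ + (z_c − 1220 − 22510)×3240
The z_c×3240 term appears on both sides and cancels. Collect the known terms of each column as K = Σ(ρt)_known − 3240 × (depth of known layers): K_1 = 95079400 − 3240×33800 = −14432600; K_2 = 6316200 − 3240×(1220 + 22510) = −70569000.
Balance: K_1 = K_2 + 19900×ρ, so ρ = (K_1 − K_2)/19900 = 56136400/19900 = 2820 kg m⁻³.

2820 kg m⁻³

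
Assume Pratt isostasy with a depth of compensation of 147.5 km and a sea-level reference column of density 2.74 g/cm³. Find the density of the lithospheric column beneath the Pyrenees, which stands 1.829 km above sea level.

2.71 g/cm³

Pratt balance: ρ_ref D = ρ (D + h).
ρ = ρ_ref D/(D + h) = 2.74 × 147.5 km/(147.5 km + 1.829 km) = 2.71 g/cm³.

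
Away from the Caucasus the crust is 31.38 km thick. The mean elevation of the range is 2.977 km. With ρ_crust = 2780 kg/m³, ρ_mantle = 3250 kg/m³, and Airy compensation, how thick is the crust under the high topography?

Root depth r = h ρ_c / (ρ_m − ρ_c) = 2.977 km × 2780 / 470 = 17.61 km.
Total thickness = T + h + r = 31.38 km + 2.977 km + 17.61 km = 52 km.

52 km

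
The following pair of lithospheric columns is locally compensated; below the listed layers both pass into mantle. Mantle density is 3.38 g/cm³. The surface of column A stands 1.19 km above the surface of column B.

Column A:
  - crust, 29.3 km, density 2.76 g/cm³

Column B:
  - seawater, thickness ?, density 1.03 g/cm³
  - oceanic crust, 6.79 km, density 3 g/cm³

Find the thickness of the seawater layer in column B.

4.92 km

Take the compensation level at the base of the deeper column (depth z_c below the surface of column A) and equate Σ ρ_i t_i down to z_c; mantle fills any gap and the z_c terms cancel.
Column A: 29.3×2.76 + (z_c − 29.3)×3.38
Column B: 1.19×0 + x×1.03 + 6.79×3 + (z_c − 1.19 − 6.79 − x)×3.38
The z_c×3.38 term appears on both sides and cancels. Collect the known terms of each column as K = Σ(ρt)_known − 3.38 × (depth of known layers): K_A = 80.868 − 3.38×29.3 = −18.166; K_B = 20.37 − 3.38×(1.19 + 6.79) = −6.6024.
Balance: K_A = K_B − x×(3.38 − 1.03), so x = (K_B − K_A)/(3.38 − 1.03) = 11.5636/2.35 = 4.92 km.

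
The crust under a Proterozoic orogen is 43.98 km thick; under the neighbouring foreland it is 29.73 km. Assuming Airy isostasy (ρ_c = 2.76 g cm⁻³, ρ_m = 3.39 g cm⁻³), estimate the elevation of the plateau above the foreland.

2.65 km

Excess crust Δ = 43.98 km − 29.73 km = 14.25 km, split between elevation h and root r with h + r = Δ.
Airy balance ρ_c h = (ρ_m − ρ_c) r gives r = h ρ_c/(ρ_m − ρ_c), so h (1 + ρ_c/(ρ_m − ρ_c)) = Δ, i.e. h = Δ (ρ_m − ρ_c)/ρ_m.
h = 14.25 km × 0.63/3.39 = 2.65 km.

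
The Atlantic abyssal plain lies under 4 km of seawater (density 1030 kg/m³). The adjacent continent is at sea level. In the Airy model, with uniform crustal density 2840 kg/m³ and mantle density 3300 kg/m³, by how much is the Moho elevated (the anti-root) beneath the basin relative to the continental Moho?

In Airy isostatic equilibrium: replacing crust with seawater at the top is compensated by replacing crust with mantle at the base: d (ρ_c − ρ_w) = a (ρ_m − ρ_c).
a = d (ρ_c − ρ_w)/(ρ_m − ρ_c) = 4 km × 1810/460 = 15.7 km.

15.7 km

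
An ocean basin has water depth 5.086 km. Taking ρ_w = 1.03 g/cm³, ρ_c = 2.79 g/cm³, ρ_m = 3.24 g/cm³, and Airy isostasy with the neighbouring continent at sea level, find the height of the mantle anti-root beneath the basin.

19.9 km

By Archimedes' principle applied to the lithosphere: replacing crust with seawater at the top is compensated by replacing crust with mantle at the base: d (ρ_c − ρ_w) = a (ρ_m − ρ_c).
a = d (ρ_c − ρ_w)/(ρ_m − ρ_c) = 5.086 km × 1.76/0.45 = 19.9 km.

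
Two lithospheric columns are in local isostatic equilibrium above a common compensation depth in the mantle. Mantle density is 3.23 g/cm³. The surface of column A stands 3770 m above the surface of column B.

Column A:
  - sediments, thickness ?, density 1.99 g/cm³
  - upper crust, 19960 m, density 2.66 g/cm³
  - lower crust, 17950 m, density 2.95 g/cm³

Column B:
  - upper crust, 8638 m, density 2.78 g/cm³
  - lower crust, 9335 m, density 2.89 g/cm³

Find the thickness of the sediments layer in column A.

2290 m

Take the compensation level at the base of the deeper column (depth z_c below the surface of column A) and equate Σ ρ_i t_i down to z_c; mantle fills any gap and the z_c terms cancel.
Column A: x×1.99 + 19960×2.66 + 17950×2.95 + (z_c − 37910 − x)×3.23
Column B: 3770×0 + 8638×2.78 + 9335×2.89 + (z_c − 3770 − 17973)×3.23
The z_c×3.23 term appears on both sides and cancels. Collect the known terms of each column as K = Σ(ρt)_known − 3.23 × (depth of known layers): K_A = 106046.1 − 3.23×37910 = −16403.2; K_B = 50991.79 − 3.23×(3770 + 17973) = −19238.1.
Balance: K_A − x×(3.23 − 1.99) = K_B, so x = (K_A − K_B)/(3.23 − 1.99) = 2834.9/1.24 = 2290 m.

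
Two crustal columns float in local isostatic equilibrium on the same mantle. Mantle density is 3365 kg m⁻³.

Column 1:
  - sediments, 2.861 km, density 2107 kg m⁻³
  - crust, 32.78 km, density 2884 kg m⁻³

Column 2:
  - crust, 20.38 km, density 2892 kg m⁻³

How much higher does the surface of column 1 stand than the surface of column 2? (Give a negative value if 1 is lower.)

2.89 km

For any compensation level in the mantle, the mantle terms cancel and isostasy reduces to e = (Σt_1 − Σt_2) − (Σ(ρt)_1 − Σ(ρt)_2) / ρ_m.
Σt_1 = 35.641 km; Σt_2 = 20.38 km; Σ(ρt)_1 = 100565.647; Σ(ρt)_2 = 58938.96 (in km·kg m⁻³).
e = (35.641 − 20.38) − (100565.647 − 58938.96) / 3365 = 2.89 km.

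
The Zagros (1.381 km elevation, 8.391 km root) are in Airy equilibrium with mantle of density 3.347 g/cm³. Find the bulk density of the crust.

2.87 g/cm³

ρ_c h = (ρ_m − ρ_c) r → ρ_c (h + r) = ρ_m r → ρ_c = ρ_m r / (h + r).
ρ_c = 3.347 × 8.391 km / (1.381 km + 8.391 km) = 2.87 g/cm³.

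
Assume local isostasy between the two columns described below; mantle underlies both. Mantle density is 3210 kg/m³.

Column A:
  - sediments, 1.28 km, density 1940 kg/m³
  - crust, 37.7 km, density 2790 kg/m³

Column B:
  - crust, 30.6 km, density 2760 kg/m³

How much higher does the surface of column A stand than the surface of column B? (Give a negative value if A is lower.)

For any compensation level in the mantle, the mantle terms cancel and isostasy reduces to e = (Σt_A − Σt_B) − (Σ(ρt)_A − Σ(ρt)_B) / ρ_m.
Σt_A = 38.98 km; Σt_B = 30.6 km; Σ(ρt)_A = 107666.2; Σ(ρt)_B = 84456 (in km·kg/m³).
e = (38.98 − 30.6) − (107666.2 − 84456) / 3210 = 1.15 km.

1.15 km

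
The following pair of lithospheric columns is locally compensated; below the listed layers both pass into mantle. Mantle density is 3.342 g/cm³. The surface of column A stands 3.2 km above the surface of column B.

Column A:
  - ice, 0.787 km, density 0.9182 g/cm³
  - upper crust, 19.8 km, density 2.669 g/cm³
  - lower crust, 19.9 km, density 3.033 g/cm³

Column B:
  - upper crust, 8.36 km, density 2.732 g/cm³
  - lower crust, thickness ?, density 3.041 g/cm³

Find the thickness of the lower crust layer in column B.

Take the compensation level at the base of the deeper column (depth z_c below the surface of column A) and equate Σ ρ_i t_i down to z_c; mantle fills any gap and the z_c terms cancel.
Column A: 0.787×0.9182 + 19.8×2.669 + 19.9×3.033 + (z_c − 40.487)×3.342
Column B: 3.2×0 + 8.36×2.732 + x×3.041 + (z_c − 3.2 − 8.36 − x)×3.342
The z_c×3.342 term appears on both sides and cancels. Collect the known terms of each column as K = Σ(ρt)_known − 3.342 × (depth of known layers): K_A = 113.925523 − 3.342×40.487 = −21.3820306; K_B = 22.83952 − 3.342×(3.2 + 8.36) = −15.794.
Balance: K_A = K_B − x×(3.342 − 3.041), so x = (K_B − K_A)/(3.342 − 3.041) = 5.58803/0.301 = 18.6 km.

18.6 km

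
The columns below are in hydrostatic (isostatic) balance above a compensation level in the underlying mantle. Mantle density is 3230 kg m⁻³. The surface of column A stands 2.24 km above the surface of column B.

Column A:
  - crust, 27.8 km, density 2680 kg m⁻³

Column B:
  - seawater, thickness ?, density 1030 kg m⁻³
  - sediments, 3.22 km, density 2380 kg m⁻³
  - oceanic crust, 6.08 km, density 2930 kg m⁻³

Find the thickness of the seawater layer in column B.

1.59 km

Take the compensation level at the base of the deeper column (depth z_c below the surface of column A) and equate Σ ρ_i t_i down to z_c; mantle fills any gap and the z_c terms cancel.
Column A: 27.8×2680 + (z_c − 27.8)×3230
Column B: 2.24×0 + x×1030 + 3.22×2380 + 6.08×2930 + (z_c − 2.24 − 9.3 − x)×3230
The z_c×3230 term appears on both sides and cancels. Collect the known terms of each column as K = Σ(ρt)_known − 3230 × (depth of known layers): K_A = 74504 − 3230×27.8 = −15290; K_B = 25478 − 3230×(2.24 + 9.3) = −11796.2.
Balance: K_A = K_B − x×(3230 − 1030), so x = (K_B − K_A)/(3230 − 1030) = 3493.8/2200 = 1.59 km.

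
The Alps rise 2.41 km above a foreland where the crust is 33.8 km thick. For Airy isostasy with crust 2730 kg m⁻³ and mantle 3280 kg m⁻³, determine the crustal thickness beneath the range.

48.2 km

Root depth r = h ρ_c / (ρ_m − ρ_c) = 2.41 km × 2730 / 550 = 11.96 km.
Total thickness = T + h + r = 33.8 km + 2.41 km + 11.96 km = 48.2 km.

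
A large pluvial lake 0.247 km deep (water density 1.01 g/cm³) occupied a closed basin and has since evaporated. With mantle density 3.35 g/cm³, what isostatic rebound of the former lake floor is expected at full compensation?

u = d ρ_w/ρ_m = 0.247 km × 1.01/3.35 = 0.0745 km.

0.0745 km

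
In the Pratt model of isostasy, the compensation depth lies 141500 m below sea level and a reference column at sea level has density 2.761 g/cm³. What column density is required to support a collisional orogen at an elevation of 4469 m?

Pratt balance: ρ_ref D = ρ (D + h).
ρ = ρ_ref D/(D + h) = 2.761 × 141500 m/(141500 m + 4469 m) = 2.68 g/cm³.

2.68 g/cm³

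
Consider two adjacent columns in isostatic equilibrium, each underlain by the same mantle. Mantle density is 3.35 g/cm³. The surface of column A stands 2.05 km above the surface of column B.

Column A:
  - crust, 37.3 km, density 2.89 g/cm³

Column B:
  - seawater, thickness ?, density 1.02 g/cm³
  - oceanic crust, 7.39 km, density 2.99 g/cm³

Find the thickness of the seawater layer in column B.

3.27 km

Take the compensation level at the base of the deeper column (depth z_c below the surface of column A) and equate Σ ρ_i t_i down to z_c; mantle fills any gap and the z_c terms cancel.
Column A: 37.3×2.89 + (z_c − 37.3)×3.35
Column B: 2.05×0 + x×1.02 + 7.39×2.99 + (z_c − 2.05 − 7.39 − x)×3.35
The z_c×3.35 term appears on both sides and cancels. Collect the known terms of each column as K = Σ(ρt)_known − 3.35 × (depth of known layers): K_A = 107.797 − 3.35×37.3 = −17.158; K_B = 22.0961 − 3.35×(2.05 + 7.39) = −9.5279.
Balance: K_A = K_B − x×(3.35 − 1.02), so x = (K_B − K_A)/(3.35 − 1.02) = 7.6301/2.33 = 3.27 km.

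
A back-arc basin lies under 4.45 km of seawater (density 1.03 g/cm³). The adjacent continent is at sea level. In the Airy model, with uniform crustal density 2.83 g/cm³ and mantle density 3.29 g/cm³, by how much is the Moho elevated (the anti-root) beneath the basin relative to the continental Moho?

17.4 km

By Archimedes' principle applied to the lithosphere: replacing crust with seawater at the top is compensated by replacing crust with mantle at the base: d (ρ_c − ρ_w) = a (ρ_m − ρ_c).
a = d (ρ_c − ρ_w)/(ρ_m − ρ_c) = 4.45 km × 1.8/0.46 = 17.4 km.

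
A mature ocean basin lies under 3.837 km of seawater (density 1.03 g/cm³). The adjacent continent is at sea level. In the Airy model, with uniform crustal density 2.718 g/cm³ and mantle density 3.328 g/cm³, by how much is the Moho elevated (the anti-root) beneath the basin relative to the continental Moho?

10.6 km

Equating mass per unit area of the two columns: replacing crust with seawater at the top is compensated by replacing crust with mantle at the base: d (ρ_c − ρ_w) = a (ρ_m − ρ_c).
a = d (ρ_c − ρ_w)/(ρ_m − ρ_c) = 3.837 km × 1.688/0.61 = 10.6 km.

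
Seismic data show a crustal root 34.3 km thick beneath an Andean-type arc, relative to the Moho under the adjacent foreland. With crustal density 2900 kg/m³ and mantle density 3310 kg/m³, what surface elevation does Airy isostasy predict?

4.85 km

In Airy isostatic equilibrium: ρ_c h = (ρ_m − ρ_c) r.
h = r (ρ_m − ρ_c) / ρ_c = 34.3 km × (3310 − 2900) / 2900 = 4.85 km.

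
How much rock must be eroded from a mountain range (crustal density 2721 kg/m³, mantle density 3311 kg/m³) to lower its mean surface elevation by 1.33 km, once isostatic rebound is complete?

Net drop Δ = e − u = e − e ρ_c/ρ_m = e (ρ_m − ρ_c)/ρ_m.
e = Δ ρ_m/(ρ_m − ρ_c) = 1.33 km × 3311/590 = 7.46 km.

7.46 km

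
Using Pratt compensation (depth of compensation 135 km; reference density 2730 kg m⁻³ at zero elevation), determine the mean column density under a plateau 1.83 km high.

Pratt balance: ρ_ref D = ρ (D + h).
ρ = ρ_ref D/(D + h) = 2730 × 135 km/(135 km + 1.83 km) = 2690 kg m⁻³.

2690 kg m⁻³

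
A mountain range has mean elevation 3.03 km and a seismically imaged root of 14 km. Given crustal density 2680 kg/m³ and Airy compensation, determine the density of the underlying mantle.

Airy balance: ρ_c h = (ρ_m − ρ_c) r → ρ_m = ρ_c (1 + h/r).
ρ_m = 2680 × (1 + 3.03 km/14 km) = 3260 kg/m³.

3260 kg/m³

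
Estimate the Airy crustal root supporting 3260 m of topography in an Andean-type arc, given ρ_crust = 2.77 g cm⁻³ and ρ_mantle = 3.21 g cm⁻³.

Equating mass per unit area of the two columns: the weight of the topography is balanced by the buoyancy of the root, ρ_c h = (ρ_m − ρ_c) r.
r = h · ρ_c / (ρ_m − ρ_c) = 3260 m × 2.77 / (3.21 − 2.77) = 20500 m.

20500 m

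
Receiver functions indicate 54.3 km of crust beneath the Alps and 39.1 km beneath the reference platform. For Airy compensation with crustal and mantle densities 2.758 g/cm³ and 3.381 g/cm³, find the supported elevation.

Excess crust Δ = 54.3 km − 39.1 km = 15.2 km, split between elevation h and root r with h + r = Δ.
Airy balance ρ_c h = (ρ_m − ρ_c) r gives r = h ρ_c/(ρ_m − ρ_c), so h (1 + ρ_c/(ρ_m − ρ_c)) = Δ, i.e. h = Δ (ρ_m − ρ_c)/ρ_m.
h = 15.2 km × 0.623/3.381 = 2.8 km.

2.8 km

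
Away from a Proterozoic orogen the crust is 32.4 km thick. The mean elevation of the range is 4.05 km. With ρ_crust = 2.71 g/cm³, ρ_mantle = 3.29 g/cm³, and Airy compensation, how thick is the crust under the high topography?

55.4 km

Root depth r = h ρ_c / (ρ_m − ρ_c) = 4.05 km × 2.71 / 0.58 = 18.92 km.
Total thickness = T + h + r = 32.4 km + 4.05 km + 18.92 km = 55.4 km.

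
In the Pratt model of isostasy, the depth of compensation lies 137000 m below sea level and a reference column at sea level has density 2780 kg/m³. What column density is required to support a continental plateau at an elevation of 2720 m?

Pratt balance: ρ_ref D = ρ (D + h).
ρ = ρ_ref D/(D + h) = 2780 × 137000 m/(137000 m + 2720 m) = 2730 kg/m³.

2730 kg/m³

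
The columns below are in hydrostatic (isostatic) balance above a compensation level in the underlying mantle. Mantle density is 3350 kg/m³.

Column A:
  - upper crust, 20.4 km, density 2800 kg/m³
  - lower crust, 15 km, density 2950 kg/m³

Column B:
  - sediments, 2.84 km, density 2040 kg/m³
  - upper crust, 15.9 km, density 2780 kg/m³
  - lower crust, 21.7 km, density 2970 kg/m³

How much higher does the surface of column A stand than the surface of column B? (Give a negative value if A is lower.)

For any compensation level in the mantle, the mantle terms cancel and isostasy reduces to e = (Σt_A − Σt_B) − (Σ(ρt)_A − Σ(ρt)_B) / ρ_m.
Σt_A = 35.4 km; Σt_B = 40.44 km; Σ(ρt)_A = 101370; Σ(ρt)_B = 114444.6 (in km·kg/m³).
e = (35.4 − 40.44) − (101370 − 114444.6) / 3350 = −1.14 km.

−1.14 km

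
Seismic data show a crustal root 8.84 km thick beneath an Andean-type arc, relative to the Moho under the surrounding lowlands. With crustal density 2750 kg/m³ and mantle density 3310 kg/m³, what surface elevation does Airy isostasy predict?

1.8 km

Balancing pressure at the compensation depth: ρ_c h = (ρ_m − ρ_c) r.
h = r (ρ_m − ρ_c) / ρ_c = 8.84 km × (3310 − 2750) / 2750 = 1.8 km.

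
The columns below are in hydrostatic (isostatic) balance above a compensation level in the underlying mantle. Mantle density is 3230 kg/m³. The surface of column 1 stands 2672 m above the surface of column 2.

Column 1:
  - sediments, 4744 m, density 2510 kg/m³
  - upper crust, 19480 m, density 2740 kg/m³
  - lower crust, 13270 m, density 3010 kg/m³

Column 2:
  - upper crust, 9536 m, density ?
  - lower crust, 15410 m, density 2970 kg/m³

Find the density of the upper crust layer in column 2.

2890 kg/m³

Take the compensation level at the base of the deeper column (depth z_c below the surface of column 1) and equate Σ ρ_i t_i down to z_c; mantle fills any gap and the z_c terms cancel.
Column 1: 4744×2510 + 19480×2740 + 13270×3010 + (z_c − 37494)×3230
Column 2: 2672×0 + 9536×ρ + 15410×2970 + (z_c − 2672 − 24946)×3230
The z_c×3230 term appears on both sides and cancels. Collect the known terms of each column as K = Σ(ρt)_known − 3230 × (depth of known layers): K_1 = 105225340 − 3230×37494 = −15880280; K_2 = 45767700 − 3230×(2672 + 24946) = −43438440.
Balance: K_1 = K_2 + 9536×ρ, so ρ = (K_1 − K_2)/9536 = 27558200/9536 = 2890 kg/m³.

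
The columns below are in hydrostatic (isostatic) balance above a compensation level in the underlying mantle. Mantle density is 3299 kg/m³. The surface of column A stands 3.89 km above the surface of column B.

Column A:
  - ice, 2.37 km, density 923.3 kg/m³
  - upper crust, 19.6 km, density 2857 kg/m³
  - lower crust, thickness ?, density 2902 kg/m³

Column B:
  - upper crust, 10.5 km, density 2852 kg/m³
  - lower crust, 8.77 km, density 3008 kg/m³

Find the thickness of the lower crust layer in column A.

14.6 km

Take the compensation level at the base of the deeper column (depth z_c below the surface of column A) and equate Σ ρ_i t_i down to z_c; mantle fills any gap and the z_c terms cancel.
Column A: 2.37×923.3 + 19.6×2857 + x×2902 + (z_c − 21.97 − x)×3299
Column B: 3.89×0 + 10.5×2852 + 8.77×3008 + (z_c − 3.89 − 19.27)×3299
The z_c×3299 term appears on both sides and cancels. Collect the known terms of each column as K = Σ(ρt)_known − 3299 × (depth of known layers): K_A = 58185.421 − 3299×21.97 = −14293.609; K_B = 56326.16 − 3299×(3.89 + 19.27) = −20078.68.
Balance: K_A − x×(3299 − 2902) = K_B, so x = (K_A − K_B)/(3299 − 2902) = 5785.07/397 = 14.6 km.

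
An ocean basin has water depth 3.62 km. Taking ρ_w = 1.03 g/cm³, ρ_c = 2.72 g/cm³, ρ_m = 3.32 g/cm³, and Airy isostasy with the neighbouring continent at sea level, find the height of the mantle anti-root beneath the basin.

For local isostatic compensation: replacing crust with seawater at the top is compensated by replacing crust with mantle at the base: d (ρ_c − ρ_w) = a (ρ_m − ρ_c).
a = d (ρ_c − ρ_w)/(ρ_m − ρ_c) = 3.62 km × 1.69/0.6 = 10.2 km.

10.2 km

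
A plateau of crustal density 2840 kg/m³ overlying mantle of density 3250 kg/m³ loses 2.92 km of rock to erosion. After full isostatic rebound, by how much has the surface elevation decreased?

0.368 km

Rebound u = e ρ_c/ρ_m = 2.92 km × 2840/3250 = 2.552 km.
Net surface drop = e − u = 2.92 km − 2.552 km = e (ρ_m − ρ_c)/ρ_m = 0.368 km.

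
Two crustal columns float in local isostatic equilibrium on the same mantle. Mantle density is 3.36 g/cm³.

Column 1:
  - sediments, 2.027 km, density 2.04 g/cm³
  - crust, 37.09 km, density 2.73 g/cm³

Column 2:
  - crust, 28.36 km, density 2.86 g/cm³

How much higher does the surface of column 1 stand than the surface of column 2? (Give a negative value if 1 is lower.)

3.53 km

For any compensation level in the mantle, the mantle terms cancel and isostasy reduces to e = (Σt_1 − Σt_2) − (Σ(ρt)_1 − Σ(ρt)_2) / ρ_m.
Σt_1 = 39.117 km; Σt_2 = 28.36 km; Σ(ρt)_1 = 105.39078; Σ(ρt)_2 = 81.1096 (in km·g/cm³).
e = (39.117 − 28.36) − (105.39078 − 81.1096) / 3.36 = 3.53 km.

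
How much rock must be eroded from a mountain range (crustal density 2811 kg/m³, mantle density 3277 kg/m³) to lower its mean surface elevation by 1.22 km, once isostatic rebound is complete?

8.58 km

Net drop Δ = e − u = e − e ρ_c/ρ_m = e (ρ_m − ρ_c)/ρ_m.
e = Δ ρ_m/(ρ_m − ρ_c) = 1.22 km × 3277/466 = 8.58 km.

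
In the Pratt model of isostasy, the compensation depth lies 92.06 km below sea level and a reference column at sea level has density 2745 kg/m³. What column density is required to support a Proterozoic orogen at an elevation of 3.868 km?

2630 kg/m³

Pratt balance: ρ_ref D = ρ (D + h).
ρ = ρ_ref D/(D + h) = 2745 × 92.06 km/(92.06 km + 3.868 km) = 2630 kg/m³.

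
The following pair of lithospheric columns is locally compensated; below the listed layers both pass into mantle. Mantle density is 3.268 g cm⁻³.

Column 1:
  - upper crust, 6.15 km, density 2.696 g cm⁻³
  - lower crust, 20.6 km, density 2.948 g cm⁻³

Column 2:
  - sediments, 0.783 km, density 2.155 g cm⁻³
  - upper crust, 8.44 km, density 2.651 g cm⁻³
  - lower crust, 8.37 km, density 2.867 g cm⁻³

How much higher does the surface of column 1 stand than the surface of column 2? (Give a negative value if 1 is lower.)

0.206 km

For any compensation level in the mantle, the mantle terms cancel and isostasy reduces to e = (Σt_1 − Σt_2) − (Σ(ρt)_1 − Σ(ρt)_2) / ρ_m.
Σt_1 = 26.75 km; Σt_2 = 17.593 km; Σ(ρt)_1 = 77.3092; Σ(ρt)_2 = 48.058595 (in km·g cm⁻³).
e = (26.75 − 17.593) − (77.3092 − 48.058595) / 3.268 = 0.206 km.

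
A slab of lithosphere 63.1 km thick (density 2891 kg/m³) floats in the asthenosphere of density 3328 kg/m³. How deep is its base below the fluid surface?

54.8 km

Draft d = t ρ_obj/ρ_fluid = 63.1 km × 2891/3328 = 54.8 km.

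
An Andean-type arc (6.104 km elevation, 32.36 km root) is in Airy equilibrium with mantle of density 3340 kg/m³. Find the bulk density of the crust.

ρ_c h = (ρ_m − ρ_c) r → ρ_c (h + r) = ρ_m r → ρ_c = ρ_m r / (h + r).
ρ_c = 3340 × 32.36 km / (6.104 km + 32.36 km) = 2810 kg/m³.

2810 kg/m³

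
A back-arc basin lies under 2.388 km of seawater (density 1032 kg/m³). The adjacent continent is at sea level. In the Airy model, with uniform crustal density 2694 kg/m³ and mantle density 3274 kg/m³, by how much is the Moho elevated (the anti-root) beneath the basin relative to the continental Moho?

6.84 km

Isostatic balance requires: replacing crust with seawater at the top is compensated by replacing crust with mantle at the base: d (ρ_c − ρ_w) = a (ρ_m − ρ_c).
a = d (ρ_c − ρ_w)/(ρ_m − ρ_c) = 2.388 km × 1662/580 = 6.84 km.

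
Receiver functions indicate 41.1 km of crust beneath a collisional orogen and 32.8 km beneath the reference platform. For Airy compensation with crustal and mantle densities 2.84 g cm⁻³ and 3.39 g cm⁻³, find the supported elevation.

Excess crust Δ = 41.1 km − 32.8 km = 8.3 km, split between elevation h and root r with h + r = Δ.
Airy balance ρ_c h = (ρ_m − ρ_c) r gives r = h ρ_c/(ρ_m − ρ_c), so h (1 + ρ_c/(ρ_m − ρ_c)) = Δ, i.e. h = Δ (ρ_m − ρ_c)/ρ_m.
h = 8.3 km × 0.55/3.39 = 1.35 km.

1.35 km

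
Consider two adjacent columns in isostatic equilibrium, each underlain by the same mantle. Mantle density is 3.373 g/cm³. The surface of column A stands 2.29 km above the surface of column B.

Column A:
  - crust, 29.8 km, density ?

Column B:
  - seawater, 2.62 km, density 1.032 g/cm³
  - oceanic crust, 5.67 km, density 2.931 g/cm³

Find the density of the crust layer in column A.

Take the compensation level at the base of the deeper column (depth z_c below the surface of column A) and equate Σ ρ_i t_i down to z_c; mantle fills any gap and the z_c terms cancel.
Column A: 29.8×ρ + (z_c − 29.8)×3.373
Column B: 2.29×0 + 2.62×1.032 + 5.67×2.931 + (z_c − 2.29 − 8.29)×3.373
The z_c×3.373 term appears on both sides and cancels. Collect the known terms of each column as K = Σ(ρt)_known − 3.373 × (depth of known layers): K_A = 0 − 3.373×29.8 = −100.5154; K_B = 19.32261 − 3.373×(2.29 + 8.29) = −16.36373.
Balance: K_A + 29.8×ρ = K_B, so ρ = (K_B − K_A)/29.8 = 84.1517/29.8 = 2.82 g/cm³.

2.82 g/cm³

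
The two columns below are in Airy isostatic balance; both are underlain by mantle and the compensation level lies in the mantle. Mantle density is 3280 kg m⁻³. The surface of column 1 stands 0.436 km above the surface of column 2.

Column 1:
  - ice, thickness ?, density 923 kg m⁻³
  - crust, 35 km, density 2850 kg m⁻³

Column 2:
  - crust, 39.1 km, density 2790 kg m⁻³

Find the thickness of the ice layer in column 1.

Take the compensation level at the base of the deeper column (depth z_c below the surface of column 1) and equate Σ ρ_i t_i down to z_c; mantle fills any gap and the z_c terms cancel.
Column 1: x×923 + 35×2850 + (z_c − 35 − x)×3280
Column 2: 0.436×0 + 39.1×2790 + (z_c − 0.436 − 39.1)×3280
The z_c×3280 term appears on both sides and cancels. Collect the known terms of each column as K = Σ(ρt)_known − 3280 × (depth of known layers): K_1 = 99750 − 3280×35 = −15050; K_2 = 109089 − 3280×(0.436 + 39.1) = −20589.08.
Balance: K_1 − x×(3280 − 923) = K_2, so x = (K_1 − K_2)/(3280 − 923) = 5539.08/2357 = 2.35 km.

2.35 km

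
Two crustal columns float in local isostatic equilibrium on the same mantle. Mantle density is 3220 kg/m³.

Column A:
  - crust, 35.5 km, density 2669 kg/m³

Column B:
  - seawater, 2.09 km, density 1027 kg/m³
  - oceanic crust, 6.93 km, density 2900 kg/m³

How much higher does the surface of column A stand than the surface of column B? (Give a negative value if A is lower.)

3.96 km

For any compensation level in the mantle, the mantle terms cancel and isostasy reduces to e = (Σt_A − Σt_B) − (Σ(ρt)_A − Σ(ρt)_B) / ρ_m.
Σt_A = 35.5 km; Σt_B = 9.02 km; Σ(ρt)_A = 94749.5; Σ(ρt)_B = 22243.43 (in km·kg/m³).
e = (35.5 − 9.02) − (94749.5 − 22243.43) / 3220 = 3.96 km.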